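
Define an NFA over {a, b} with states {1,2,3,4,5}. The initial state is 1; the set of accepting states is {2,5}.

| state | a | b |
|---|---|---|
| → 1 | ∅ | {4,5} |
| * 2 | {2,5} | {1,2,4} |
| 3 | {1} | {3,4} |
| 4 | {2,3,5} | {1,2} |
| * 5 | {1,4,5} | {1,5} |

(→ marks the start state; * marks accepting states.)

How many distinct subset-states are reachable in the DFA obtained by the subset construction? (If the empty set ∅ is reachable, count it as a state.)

Start state of the DFA: {1}.
{1} --a--> ∅  [new]
{1} --b--> {4,5}  [new]
∅ --a--> ∅  [seen]
∅ --b--> ∅  [seen]
{4,5} --a--> {1,2,3,4,5}  [new]
{4,5} --b--> {1,2,5}  [new]
{1,2,3,4,5} --a--> {1,2,3,4,5}  [seen]
{1,2,3,4,5} --b--> {1,2,3,4,5}  [seen]
{1,2,5} --a--> {1,2,4,5}  [new]
{1,2,5} --b--> {1,2,4,5}  [seen]
{1,2,4,5} --a--> {1,2,3,4,5}  [seen]
{1,2,4,5} --b--> {1,2,4,5}  [seen]
Reachable DFA states: {1}, ∅, {4,5}, {1,2,3,4,5}, {1,2,5}, {1,2,4,5}.

6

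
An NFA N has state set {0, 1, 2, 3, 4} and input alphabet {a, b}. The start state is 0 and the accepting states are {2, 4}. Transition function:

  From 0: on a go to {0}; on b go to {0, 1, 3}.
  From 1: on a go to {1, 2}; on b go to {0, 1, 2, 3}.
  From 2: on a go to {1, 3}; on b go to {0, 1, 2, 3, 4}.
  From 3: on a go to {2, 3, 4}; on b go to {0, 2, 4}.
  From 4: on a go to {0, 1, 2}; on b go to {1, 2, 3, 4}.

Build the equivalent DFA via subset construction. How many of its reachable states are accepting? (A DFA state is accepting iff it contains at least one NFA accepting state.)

Start state of the DFA: {0}.
{0} --a--> {0}  [seen]
{0} --b--> {0, 1, 3}  [new]
{0, 1, 3} --a--> {0, 1, 2, 3, 4}  [new]
{0, 1, 3} --b--> {0, 1, 2, 3, 4}  [seen]
{0, 1, 2, 3, 4} --a--> {0, 1, 2, 3, 4}  [seen]
{0, 1, 2, 3, 4} --b--> {0, 1, 2, 3, 4}  [seen]
Reachable DFA states: {0}, {0, 1, 3}, {0, 1, 2, 3, 4}.
Accepting DFA states (contain an NFA accepting state): {0, 1, 2, 3, 4}.

1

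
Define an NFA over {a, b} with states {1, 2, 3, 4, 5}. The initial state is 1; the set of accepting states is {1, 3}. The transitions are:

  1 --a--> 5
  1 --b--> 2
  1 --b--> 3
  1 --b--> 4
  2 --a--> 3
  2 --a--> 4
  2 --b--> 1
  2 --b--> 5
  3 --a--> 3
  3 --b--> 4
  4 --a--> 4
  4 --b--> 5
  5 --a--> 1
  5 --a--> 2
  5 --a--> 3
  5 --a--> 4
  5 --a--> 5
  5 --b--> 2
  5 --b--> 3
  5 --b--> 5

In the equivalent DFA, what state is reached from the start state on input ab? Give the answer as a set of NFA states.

{2, 3, 5}

Start: {1}.
δ(1,a) = {5}.
Union: {5}.
After a: {5}.
δ(5,b) = {2, 3, 5}.
Union: {2, 3, 5}.
After b: {2, 3, 5}.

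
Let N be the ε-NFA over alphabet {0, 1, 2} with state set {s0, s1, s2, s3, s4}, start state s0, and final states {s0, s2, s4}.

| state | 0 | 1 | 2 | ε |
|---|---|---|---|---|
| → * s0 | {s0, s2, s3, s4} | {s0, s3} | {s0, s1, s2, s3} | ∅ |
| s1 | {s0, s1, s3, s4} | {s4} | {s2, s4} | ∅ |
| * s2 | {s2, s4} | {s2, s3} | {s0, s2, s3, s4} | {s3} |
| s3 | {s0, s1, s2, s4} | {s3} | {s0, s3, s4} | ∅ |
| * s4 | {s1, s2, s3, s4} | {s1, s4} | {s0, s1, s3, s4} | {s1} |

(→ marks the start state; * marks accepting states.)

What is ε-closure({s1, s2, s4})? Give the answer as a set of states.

{s1, s2, s3, s4}

Begin with {s1, s2, s4}.
s2 →ε {s3}; add s3.
ε-closure = {s1, s2, s3, s4}.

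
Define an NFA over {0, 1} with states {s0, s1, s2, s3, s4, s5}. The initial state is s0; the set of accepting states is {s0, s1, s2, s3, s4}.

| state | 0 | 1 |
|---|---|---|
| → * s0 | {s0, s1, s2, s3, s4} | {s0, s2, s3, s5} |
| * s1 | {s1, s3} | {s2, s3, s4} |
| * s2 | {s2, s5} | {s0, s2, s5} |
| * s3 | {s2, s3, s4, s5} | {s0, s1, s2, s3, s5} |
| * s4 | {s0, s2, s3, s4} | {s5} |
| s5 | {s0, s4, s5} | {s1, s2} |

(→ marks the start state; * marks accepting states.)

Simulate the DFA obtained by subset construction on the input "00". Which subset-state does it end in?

Start: {s0}.
δ(s0,0) = {s0, s1, s2, s3, s4}.
Union: {s0, s1, s2, s3, s4}.
After 0: {s0, s1, s2, s3, s4}.
δ(s0,0) = {s0, s1, s2, s3, s4}; δ(s1,0) = {s1, s3}; δ(s2,0) = {s2, s5}; δ(s3,0) = {s2, s3, s4, s5}; δ(s4,0) = {s0, s2, s3, s4}.
Union: {s0, s1, s2, s3, s4, s5}.
After 0: {s0, s1, s2, s3, s4, s5}.

{s0, s1, s2, s3, s4, s5}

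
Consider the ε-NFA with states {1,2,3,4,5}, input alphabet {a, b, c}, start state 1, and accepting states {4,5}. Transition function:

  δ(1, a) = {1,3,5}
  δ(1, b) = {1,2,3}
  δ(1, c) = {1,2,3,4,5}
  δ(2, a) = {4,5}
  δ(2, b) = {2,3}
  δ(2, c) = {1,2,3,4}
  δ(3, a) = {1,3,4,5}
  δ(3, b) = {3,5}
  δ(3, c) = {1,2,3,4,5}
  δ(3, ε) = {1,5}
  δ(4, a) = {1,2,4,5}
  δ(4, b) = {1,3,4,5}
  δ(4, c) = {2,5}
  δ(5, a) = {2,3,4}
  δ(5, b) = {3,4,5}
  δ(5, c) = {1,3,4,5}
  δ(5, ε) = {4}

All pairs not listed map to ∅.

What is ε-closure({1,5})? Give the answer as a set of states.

{1,4,5}

Begin with {1,5}.
5 →ε {4}; add 4.
ε-closure = {1,4,5}.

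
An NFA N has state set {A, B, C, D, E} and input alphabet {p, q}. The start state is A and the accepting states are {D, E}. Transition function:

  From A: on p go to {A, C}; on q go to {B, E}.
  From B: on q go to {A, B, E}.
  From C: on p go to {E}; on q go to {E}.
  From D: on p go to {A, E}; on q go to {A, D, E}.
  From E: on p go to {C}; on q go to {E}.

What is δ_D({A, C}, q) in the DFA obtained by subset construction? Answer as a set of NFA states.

{B, E}

δ(A,q) = {B, E}; δ(C,q) = {E}.
Union: {B, E}.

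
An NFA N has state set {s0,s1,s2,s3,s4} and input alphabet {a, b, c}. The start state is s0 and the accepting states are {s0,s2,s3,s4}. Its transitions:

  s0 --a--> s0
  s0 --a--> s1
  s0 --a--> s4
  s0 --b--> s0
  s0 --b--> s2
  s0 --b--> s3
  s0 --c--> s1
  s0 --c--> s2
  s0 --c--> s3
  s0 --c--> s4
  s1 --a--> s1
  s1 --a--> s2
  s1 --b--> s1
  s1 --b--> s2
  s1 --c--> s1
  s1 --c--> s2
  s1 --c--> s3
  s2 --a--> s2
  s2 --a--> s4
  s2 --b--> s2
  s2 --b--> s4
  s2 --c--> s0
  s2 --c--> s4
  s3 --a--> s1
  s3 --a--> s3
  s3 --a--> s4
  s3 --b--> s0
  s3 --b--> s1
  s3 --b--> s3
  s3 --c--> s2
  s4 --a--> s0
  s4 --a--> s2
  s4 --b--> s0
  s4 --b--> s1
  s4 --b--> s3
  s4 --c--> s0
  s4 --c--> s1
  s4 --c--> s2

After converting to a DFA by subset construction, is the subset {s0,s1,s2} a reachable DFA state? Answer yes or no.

no

Start state of the DFA: {s0}.
{s0} --a--> {s0,s1,s4}  [new]
{s0} --b--> {s0,s2,s3}  [new]
{s0} --c--> {s1,s2,s3,s4}  [new]
{s0,s1,s4} --a--> {s0,s1,s2,s4}  [new]
{s0,s1,s4} --b--> {s0,s1,s2,s3}  [new]
{s0,s1,s4} --c--> {s0,s1,s2,s3,s4}  [new]
{s0,s2,s3} --a--> {s0,s1,s2,s3,s4}  [seen]
{s0,s2,s3} --b--> {s0,s1,s2,s3,s4}  [seen]
{s0,s2,s3} --c--> {s0,s1,s2,s3,s4}  [seen]
{s1,s2,s3,s4} --a--> {s0,s1,s2,s3,s4}  [seen]
{s1,s2,s3,s4} --b--> {s0,s1,s2,s3,s4}  [seen]
{s1,s2,s3,s4} --c--> {s0,s1,s2,s3,s4}  [seen]
{s0,s1,s2,s4} --a--> {s0,s1,s2,s4}  [seen]
{s0,s1,s2,s4} --b--> {s0,s1,s2,s3,s4}  [seen]
{s0,s1,s2,s4} --c--> {s0,s1,s2,s3,s4}  [seen]
{s0,s1,s2,s3} --a--> {s0,s1,s2,s3,s4}  [seen]
{s0,s1,s2,s3} --b--> {s0,s1,s2,s3,s4}  [seen]
{s0,s1,s2,s3} --c--> {s0,s1,s2,s3,s4}  [seen]
{s0,s1,s2,s3,s4} --a--> {s0,s1,s2,s3,s4}  [seen]
{s0,s1,s2,s3,s4} --b--> {s0,s1,s2,s3,s4}  [seen]
{s0,s1,s2,s3,s4} --c--> {s0,s1,s2,s3,s4}  [seen]
Reachable DFA states: {s0}, {s0,s1,s4}, {s0,s2,s3}, {s1,s2,s3,s4}, {s0,s1,s2,s4}, {s0,s1,s2,s3}, {s0,s1,s2,s3,s4}.
{s0,s1,s2} is not among them.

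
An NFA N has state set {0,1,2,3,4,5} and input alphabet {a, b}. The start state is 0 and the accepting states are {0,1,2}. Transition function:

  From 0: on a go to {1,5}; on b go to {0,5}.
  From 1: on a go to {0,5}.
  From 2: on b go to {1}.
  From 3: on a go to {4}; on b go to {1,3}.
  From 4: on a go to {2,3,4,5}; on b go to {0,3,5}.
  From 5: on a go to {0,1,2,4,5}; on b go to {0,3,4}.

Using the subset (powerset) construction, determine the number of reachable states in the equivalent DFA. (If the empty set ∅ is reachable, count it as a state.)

Start state of the DFA: {0}.
{0} --a--> {1,5}  [new]
{0} --b--> {0,5}  [new]
{1,5} --a--> {0,1,2,4,5}  [new]
{1,5} --b--> {0,3,4}  [new]
{0,5} --a--> {0,1,2,4,5}  [seen]
{0,5} --b--> {0,3,4,5}  [new]
{0,1,2,4,5} --a--> {0,1,2,3,4,5}  [new]
{0,1,2,4,5} --b--> {0,1,3,4,5}  [new]
{0,3,4} --a--> {1,2,3,4,5}  [new]
{0,3,4} --b--> {0,1,3,5}  [new]
{0,3,4,5} --a--> {0,1,2,3,4,5}  [seen]
{0,3,4,5} --b--> {0,1,3,4,5}  [seen]
{0,1,2,3,4,5} --a--> {0,1,2,3,4,5}  [seen]
{0,1,2,3,4,5} --b--> {0,1,3,4,5}  [seen]
{0,1,3,4,5} --a--> {0,1,2,3,4,5}  [seen]
{0,1,3,4,5} --b--> {0,1,3,4,5}  [seen]
{1,2,3,4,5} --a--> {0,1,2,3,4,5}  [seen]
{1,2,3,4,5} --b--> {0,1,3,4,5}  [seen]
{0,1,3,5} --a--> {0,1,2,4,5}  [seen]
{0,1,3,5} --b--> {0,1,3,4,5}  [seen]
Reachable DFA states: {0}, {1,5}, {0,5}, {0,1,2,4,5}, {0,3,4}, {0,3,4,5}, {0,1,2,3,4,5}, {0,1,3,4,5}, {1,2,3,4,5}, {0,1,3,5}.

10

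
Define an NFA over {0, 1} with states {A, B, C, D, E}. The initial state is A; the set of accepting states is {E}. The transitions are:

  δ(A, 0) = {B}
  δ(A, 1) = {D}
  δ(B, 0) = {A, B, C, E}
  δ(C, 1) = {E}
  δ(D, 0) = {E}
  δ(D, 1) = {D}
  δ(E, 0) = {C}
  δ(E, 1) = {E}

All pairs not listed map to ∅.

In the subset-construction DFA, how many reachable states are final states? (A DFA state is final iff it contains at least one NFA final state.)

Start state of the DFA: {A}.
{A} --0--> {B}  [new]
{A} --1--> {D}  [new]
{B} --0--> {A, B, C, E}  [new]
{B} --1--> ∅  [new]
{D} --0--> {E}  [new]
{D} --1--> {D}  [seen]
{A, B, C, E} --0--> {A, B, C, E}  [seen]
{A, B, C, E} --1--> {D, E}  [new]
∅ --0--> ∅  [seen]
∅ --1--> ∅  [seen]
{E} --0--> {C}  [new]
{E} --1--> {E}  [seen]
{D, E} --0--> {C, E}  [new]
{D, E} --1--> {D, E}  [seen]
{C} --0--> ∅  [seen]
{C} --1--> {E}  [seen]
{C, E} --0--> {C}  [seen]
{C, E} --1--> {E}  [seen]
Reachable DFA states: {A}, {B}, {D}, {A, B, C, E}, ∅, {E}, {D, E}, {C}, {C, E}.
Accepting DFA states (contain an NFA accepting state): {A, B, C, E}, {E}, {D, E}, {C, E}.

4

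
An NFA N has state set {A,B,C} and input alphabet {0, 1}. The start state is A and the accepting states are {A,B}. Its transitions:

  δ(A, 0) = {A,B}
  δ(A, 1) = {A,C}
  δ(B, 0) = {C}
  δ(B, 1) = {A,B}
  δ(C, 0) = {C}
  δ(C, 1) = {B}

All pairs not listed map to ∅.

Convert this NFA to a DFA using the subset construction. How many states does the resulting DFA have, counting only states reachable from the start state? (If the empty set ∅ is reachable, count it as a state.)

4

Start state of the DFA: {A}.
{A} --0--> {A,B}  [new]
{A} --1--> {A,C}  [new]
{A,B} --0--> {A,B,C}  [new]
{A,B} --1--> {A,B,C}  [seen]
{A,C} --0--> {A,B,C}  [seen]
{A,C} --1--> {A,B,C}  [seen]
{A,B,C} --0--> {A,B,C}  [seen]
{A,B,C} --1--> {A,B,C}  [seen]
Reachable DFA states: {A}, {A,B}, {A,C}, {A,B,C}.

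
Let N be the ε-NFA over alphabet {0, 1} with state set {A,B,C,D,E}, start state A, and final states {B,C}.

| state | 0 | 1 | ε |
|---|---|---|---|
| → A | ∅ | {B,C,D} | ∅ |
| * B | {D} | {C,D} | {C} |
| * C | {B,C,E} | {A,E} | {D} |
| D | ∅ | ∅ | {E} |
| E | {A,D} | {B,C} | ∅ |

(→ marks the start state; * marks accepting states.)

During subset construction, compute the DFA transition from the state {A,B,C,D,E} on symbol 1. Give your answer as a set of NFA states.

{A,B,C,D,E}

δ(A,1) = {B,C,D}; δ(B,1) = {C,D}; δ(C,1) = {A,E}; δ(D,1) = ∅; δ(E,1) = {B,C}.
Union: {A,B,C,D,E}.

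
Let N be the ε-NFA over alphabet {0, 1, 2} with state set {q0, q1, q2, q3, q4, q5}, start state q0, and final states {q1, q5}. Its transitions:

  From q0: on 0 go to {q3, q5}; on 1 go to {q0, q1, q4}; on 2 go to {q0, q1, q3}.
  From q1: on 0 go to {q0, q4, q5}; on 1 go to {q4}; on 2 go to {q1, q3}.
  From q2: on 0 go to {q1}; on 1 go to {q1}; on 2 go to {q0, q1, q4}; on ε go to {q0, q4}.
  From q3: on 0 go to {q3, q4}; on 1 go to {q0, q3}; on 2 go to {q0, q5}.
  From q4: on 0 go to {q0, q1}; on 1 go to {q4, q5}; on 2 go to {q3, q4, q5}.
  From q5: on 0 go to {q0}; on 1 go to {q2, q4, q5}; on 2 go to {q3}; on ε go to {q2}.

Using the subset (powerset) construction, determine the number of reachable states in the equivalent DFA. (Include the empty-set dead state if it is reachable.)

Start state of the DFA: {q0} (ε-closure of the NFA start).
{q0} --0--> {q0, q2, q3, q4, q5}  [new]
{q0} --1--> {q0, q1, q4}  [new]
{q0} --2--> {q0, q1, q3}  [new]
{q0, q2, q3, q4, q5} --0--> {q0, q1, q2, q3, q4, q5}  [new]
{q0, q2, q3, q4, q5} --1--> {q0, q1, q2, q3, q4, q5}  [seen]
{q0, q2, q3, q4, q5} --2--> {q0, q1, q2, q3, q4, q5}  [seen]
{q0, q1, q4} --0--> {q0, q1, q2, q3, q4, q5}  [seen]
{q0, q1, q4} --1--> {q0, q1, q2, q4, q5}  [new]
{q0, q1, q4} --2--> {q0, q1, q2, q3, q4, q5}  [seen]
{q0, q1, q3} --0--> {q0, q2, q3, q4, q5}  [seen]
{q0, q1, q3} --1--> {q0, q1, q3, q4}  [new]
{q0, q1, q3} --2--> {q0, q1, q2, q3, q4, q5}  [seen]
{q0, q1, q2, q3, q4, q5} --0--> {q0, q1, q2, q3, q4, q5}  [seen]
{q0, q1, q2, q3, q4, q5} --1--> {q0, q1, q2, q3, q4, q5}  [seen]
{q0, q1, q2, q3, q4, q5} --2--> {q0, q1, q2, q3, q4, q5}  [seen]
{q0, q1, q2, q4, q5} --0--> {q0, q1, q2, q3, q4, q5}  [seen]
{q0, q1, q2, q4, q5} --1--> {q0, q1, q2, q4, q5}  [seen]
{q0, q1, q2, q4, q5} --2--> {q0, q1, q2, q3, q4, q5}  [seen]
{q0, q1, q3, q4} --0--> {q0, q1, q2, q3, q4, q5}  [seen]
{q0, q1, q3, q4} --1--> {q0, q1, q2, q3, q4, q5}  [seen]
{q0, q1, q3, q4} --2--> {q0, q1, q2, q3, q4, q5}  [seen]
Reachable DFA states: {q0}, {q0, q2, q3, q4, q5}, {q0, q1, q4}, {q0, q1, q3}, {q0, q1, q2, q3, q4, q5}, {q0, q1, q2, q4, q5}, {q0, q1, q3, q4}.

7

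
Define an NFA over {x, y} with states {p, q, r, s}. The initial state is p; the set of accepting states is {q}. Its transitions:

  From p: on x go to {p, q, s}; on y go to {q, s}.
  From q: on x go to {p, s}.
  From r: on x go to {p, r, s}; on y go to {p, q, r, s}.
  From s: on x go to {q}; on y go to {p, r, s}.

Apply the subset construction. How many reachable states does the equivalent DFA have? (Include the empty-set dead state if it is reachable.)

Start state of the DFA: {p}.
{p} --x--> {p, q, s}  [new]
{p} --y--> {q, s}  [new]
{p, q, s} --x--> {p, q, s}  [seen]
{p, q, s} --y--> {p, q, r, s}  [new]
{q, s} --x--> {p, q, s}  [seen]
{q, s} --y--> {p, r, s}  [new]
{p, q, r, s} --x--> {p, q, r, s}  [seen]
{p, q, r, s} --y--> {p, q, r, s}  [seen]
{p, r, s} --x--> {p, q, r, s}  [seen]
{p, r, s} --y--> {p, q, r, s}  [seen]
Reachable DFA states: {p}, {p, q, s}, {q, s}, {p, q, r, s}, {p, r, s}.

5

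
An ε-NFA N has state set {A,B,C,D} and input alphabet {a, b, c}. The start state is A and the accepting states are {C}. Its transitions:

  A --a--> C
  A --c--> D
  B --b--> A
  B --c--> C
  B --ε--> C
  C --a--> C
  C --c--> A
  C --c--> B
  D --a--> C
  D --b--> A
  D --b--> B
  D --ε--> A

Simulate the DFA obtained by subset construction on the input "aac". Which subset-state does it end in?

{A,B,C}

Start: {A}.
δ(A,a) = {C}.
Union: {C}.
After a: {C}.
δ(C,a) = {C}.
Union: {C}.
After a: {C}.
δ(C,c) = {A,B}.
Union: {A,B}.
ε-closure gives {A,B,C}.
After c: {A,B,C}.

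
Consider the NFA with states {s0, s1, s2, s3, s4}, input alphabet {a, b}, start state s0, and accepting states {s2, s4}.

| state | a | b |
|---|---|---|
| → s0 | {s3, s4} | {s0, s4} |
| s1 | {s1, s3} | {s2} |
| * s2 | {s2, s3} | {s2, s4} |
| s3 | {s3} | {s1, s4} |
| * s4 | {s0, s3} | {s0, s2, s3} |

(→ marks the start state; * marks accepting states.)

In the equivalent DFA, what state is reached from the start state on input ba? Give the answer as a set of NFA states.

Start: {s0}.
δ(s0,b) = {s0, s4}.
Union: {s0, s4}.
After b: {s0, s4}.
δ(s0,a) = {s3, s4}; δ(s4,a) = {s0, s3}.
Union: {s0, s3, s4}.
After a: {s0, s3, s4}.

{s0, s3, s4}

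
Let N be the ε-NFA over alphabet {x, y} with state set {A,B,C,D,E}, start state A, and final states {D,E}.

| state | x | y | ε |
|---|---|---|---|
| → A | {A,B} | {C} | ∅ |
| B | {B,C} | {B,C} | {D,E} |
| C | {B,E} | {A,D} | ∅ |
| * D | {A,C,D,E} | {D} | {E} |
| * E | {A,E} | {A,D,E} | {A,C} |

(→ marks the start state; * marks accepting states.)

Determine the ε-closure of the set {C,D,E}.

{A,C,D,E}

Begin with {C,D,E}.
E →ε {A,C}; add A.
ε-closure = {A,C,D,E}.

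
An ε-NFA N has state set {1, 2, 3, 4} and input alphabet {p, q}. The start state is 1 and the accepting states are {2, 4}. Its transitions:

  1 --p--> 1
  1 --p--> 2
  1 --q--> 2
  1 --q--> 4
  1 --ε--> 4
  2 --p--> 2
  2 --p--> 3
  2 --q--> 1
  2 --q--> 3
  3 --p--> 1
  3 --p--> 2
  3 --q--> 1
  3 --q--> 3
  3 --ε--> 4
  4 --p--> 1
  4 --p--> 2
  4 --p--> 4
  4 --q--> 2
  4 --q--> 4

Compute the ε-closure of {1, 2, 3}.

{1, 2, 3, 4}

Begin with {1, 2, 3}.
1 →ε {4}; add 4.
ε-closure = {1, 2, 3, 4}.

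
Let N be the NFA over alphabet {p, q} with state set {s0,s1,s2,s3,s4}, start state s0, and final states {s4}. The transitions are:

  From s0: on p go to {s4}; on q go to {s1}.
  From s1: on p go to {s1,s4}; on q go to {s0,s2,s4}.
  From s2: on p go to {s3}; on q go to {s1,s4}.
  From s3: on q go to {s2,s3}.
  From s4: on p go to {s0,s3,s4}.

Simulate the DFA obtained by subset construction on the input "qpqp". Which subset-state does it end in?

Start: {s0}.
δ(s0,q) = {s1}.
Union: {s1}.
After q: {s1}.
δ(s1,p) = {s1,s4}.
Union: {s1,s4}.
After p: {s1,s4}.
δ(s1,q) = {s0,s2,s4}; δ(s4,q) = ∅.
Union: {s0,s2,s4}.
After q: {s0,s2,s4}.
δ(s0,p) = {s4}; δ(s2,p) = {s3}; δ(s4,p) = {s0,s3,s4}.
Union: {s0,s3,s4}.
After p: {s0,s3,s4}.

{s0,s3,s4}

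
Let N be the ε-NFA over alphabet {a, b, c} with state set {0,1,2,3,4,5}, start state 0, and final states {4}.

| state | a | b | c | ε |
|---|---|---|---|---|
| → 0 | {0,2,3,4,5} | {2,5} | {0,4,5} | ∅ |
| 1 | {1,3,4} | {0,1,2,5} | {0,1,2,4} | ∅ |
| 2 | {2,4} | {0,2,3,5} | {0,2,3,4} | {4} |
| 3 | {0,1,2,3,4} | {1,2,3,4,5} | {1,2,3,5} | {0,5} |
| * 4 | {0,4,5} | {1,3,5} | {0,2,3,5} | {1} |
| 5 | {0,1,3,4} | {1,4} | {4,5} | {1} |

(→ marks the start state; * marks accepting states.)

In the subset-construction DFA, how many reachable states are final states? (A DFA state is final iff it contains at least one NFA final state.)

Start state of the DFA: {0} (ε-closure of the NFA start).
{0} --a--> {0,1,2,3,4,5}  [new]
{0} --b--> {1,2,4,5}  [new]
{0} --c--> {0,1,4,5}  [new]
{0,1,2,3,4,5} --a--> {0,1,2,3,4,5}  [seen]
{0,1,2,3,4,5} --b--> {0,1,2,3,4,5}  [seen]
{0,1,2,3,4,5} --c--> {0,1,2,3,4,5}  [seen]
{1,2,4,5} --a--> {0,1,2,3,4,5}  [seen]
{1,2,4,5} --b--> {0,1,2,3,4,5}  [seen]
{1,2,4,5} --c--> {0,1,2,3,4,5}  [seen]
{0,1,4,5} --a--> {0,1,2,3,4,5}  [seen]
{0,1,4,5} --b--> {0,1,2,3,4,5}  [seen]
{0,1,4,5} --c--> {0,1,2,3,4,5}  [seen]
Reachable DFA states: {0}, {0,1,2,3,4,5}, {1,2,4,5}, {0,1,4,5}.
Accepting DFA states (contain an NFA accepting state): {0,1,2,3,4,5}, {1,2,4,5}, {0,1,4,5}.

3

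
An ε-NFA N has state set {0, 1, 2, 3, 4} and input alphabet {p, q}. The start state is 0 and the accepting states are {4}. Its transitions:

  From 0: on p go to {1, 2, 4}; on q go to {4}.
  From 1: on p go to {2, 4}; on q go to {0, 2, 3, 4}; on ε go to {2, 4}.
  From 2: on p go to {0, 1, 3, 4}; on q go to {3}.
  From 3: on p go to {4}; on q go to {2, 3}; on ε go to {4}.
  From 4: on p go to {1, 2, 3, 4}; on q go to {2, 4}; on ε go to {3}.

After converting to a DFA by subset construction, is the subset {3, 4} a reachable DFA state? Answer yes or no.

yes

Start state of the DFA: {0} (ε-closure of the NFA start).
{0} --p--> {1, 2, 3, 4}  [new]
{0} --q--> {3, 4}  [new]
{1, 2, 3, 4} --p--> {0, 1, 2, 3, 4}  [new]
{1, 2, 3, 4} --q--> {0, 2, 3, 4}  [new]
{3, 4} --p--> {1, 2, 3, 4}  [seen]
{3, 4} --q--> {2, 3, 4}  [new]
{0, 1, 2, 3, 4} --p--> {0, 1, 2, 3, 4}  [seen]
{0, 1, 2, 3, 4} --q--> {0, 2, 3, 4}  [seen]
{0, 2, 3, 4} --p--> {0, 1, 2, 3, 4}  [seen]
{0, 2, 3, 4} --q--> {2, 3, 4}  [seen]
{2, 3, 4} --p--> {0, 1, 2, 3, 4}  [seen]
{2, 3, 4} --q--> {2, 3, 4}  [seen]
Reachable DFA states: {0}, {1, 2, 3, 4}, {3, 4}, {0, 1, 2, 3, 4}, {0, 2, 3, 4}, {2, 3, 4}.
{3, 4} is among them.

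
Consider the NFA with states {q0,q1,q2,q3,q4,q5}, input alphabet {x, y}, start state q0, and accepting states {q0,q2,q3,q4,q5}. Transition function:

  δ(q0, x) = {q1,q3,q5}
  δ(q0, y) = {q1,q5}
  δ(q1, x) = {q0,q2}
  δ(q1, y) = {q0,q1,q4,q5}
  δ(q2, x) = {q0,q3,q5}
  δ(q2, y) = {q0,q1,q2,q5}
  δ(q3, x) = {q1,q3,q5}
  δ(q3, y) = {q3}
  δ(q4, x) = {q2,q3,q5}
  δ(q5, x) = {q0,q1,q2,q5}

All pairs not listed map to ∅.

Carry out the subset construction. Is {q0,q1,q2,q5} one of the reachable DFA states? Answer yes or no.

yes

Start state of the DFA: {q0}.
{q0} --x--> {q1,q3,q5}  [new]
{q0} --y--> {q1,q5}  [new]
{q1,q3,q5} --x--> {q0,q1,q2,q3,q5}  [new]
{q1,q3,q5} --y--> {q0,q1,q3,q4,q5}  [new]
{q1,q5} --x--> {q0,q1,q2,q5}  [new]
{q1,q5} --y--> {q0,q1,q4,q5}  [new]
{q0,q1,q2,q3,q5} --x--> {q0,q1,q2,q3,q5}  [seen]
{q0,q1,q2,q3,q5} --y--> {q0,q1,q2,q3,q4,q5}  [new]
{q0,q1,q3,q4,q5} --x--> {q0,q1,q2,q3,q5}  [seen]
{q0,q1,q3,q4,q5} --y--> {q0,q1,q3,q4,q5}  [seen]
{q0,q1,q2,q5} --x--> {q0,q1,q2,q3,q5}  [seen]
{q0,q1,q2,q5} --y--> {q0,q1,q2,q4,q5}  [new]
{q0,q1,q4,q5} --x--> {q0,q1,q2,q3,q5}  [seen]
{q0,q1,q4,q5} --y--> {q0,q1,q4,q5}  [seen]
{q0,q1,q2,q3,q4,q5} --x--> {q0,q1,q2,q3,q5}  [seen]
{q0,q1,q2,q3,q4,q5} --y--> {q0,q1,q2,q3,q4,q5}  [seen]
{q0,q1,q2,q4,q5} --x--> {q0,q1,q2,q3,q5}  [seen]
{q0,q1,q2,q4,q5} --y--> {q0,q1,q2,q4,q5}  [seen]
Reachable DFA states: {q0}, {q1,q3,q5}, {q1,q5}, {q0,q1,q2,q3,q5}, {q0,q1,q3,q4,q5}, {q0,q1,q2,q5}, {q0,q1,q4,q5}, {q0,q1,q2,q3,q4,q5}, {q0,q1,q2,q4,q5}.
{q0,q1,q2,q5} is among them.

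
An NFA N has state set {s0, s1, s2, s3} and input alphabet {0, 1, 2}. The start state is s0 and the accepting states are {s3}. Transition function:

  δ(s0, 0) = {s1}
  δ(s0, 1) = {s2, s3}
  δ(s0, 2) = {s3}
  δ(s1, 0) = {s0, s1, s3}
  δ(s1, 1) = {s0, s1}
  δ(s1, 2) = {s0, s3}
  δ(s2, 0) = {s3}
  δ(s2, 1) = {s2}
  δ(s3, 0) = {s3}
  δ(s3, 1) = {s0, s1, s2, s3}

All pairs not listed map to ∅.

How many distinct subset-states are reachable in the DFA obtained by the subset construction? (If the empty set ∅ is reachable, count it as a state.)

Start state of the DFA: {s0}.
{s0} --0--> {s1}  [new]
{s0} --1--> {s2, s3}  [new]
{s0} --2--> {s3}  [new]
{s1} --0--> {s0, s1, s3}  [new]
{s1} --1--> {s0, s1}  [new]
{s1} --2--> {s0, s3}  [new]
{s2, s3} --0--> {s3}  [seen]
{s2, s3} --1--> {s0, s1, s2, s3}  [new]
{s2, s3} --2--> ∅  [new]
{s3} --0--> {s3}  [seen]
{s3} --1--> {s0, s1, s2, s3}  [seen]
{s3} --2--> ∅  [seen]
{s0, s1, s3} --0--> {s0, s1, s3}  [seen]
{s0, s1, s3} --1--> {s0, s1, s2, s3}  [seen]
{s0, s1, s3} --2--> {s0, s3}  [seen]
{s0, s1} --0--> {s0, s1, s3}  [seen]
{s0, s1} --1--> {s0, s1, s2, s3}  [seen]
{s0, s1} --2--> {s0, s3}  [seen]
{s0, s3} --0--> {s1, s3}  [new]
{s0, s3} --1--> {s0, s1, s2, s3}  [seen]
{s0, s3} --2--> {s3}  [seen]
{s0, s1, s2, s3} --0--> {s0, s1, s3}  [seen]
{s0, s1, s2, s3} --1--> {s0, s1, s2, s3}  [seen]
{s0, s1, s2, s3} --2--> {s0, s3}  [seen]
∅ --0--> ∅  [seen]
∅ --1--> ∅  [seen]
∅ --2--> ∅  [seen]
{s1, s3} --0--> {s0, s1, s3}  [seen]
{s1, s3} --1--> {s0, s1, s2, s3}  [seen]
{s1, s3} --2--> {s0, s3}  [seen]
Reachable DFA states: {s0}, {s1}, {s2, s3}, {s3}, {s0, s1, s3}, {s0, s1}, {s0, s3}, {s0, s1, s2, s3}, ∅, {s1, s3}.

10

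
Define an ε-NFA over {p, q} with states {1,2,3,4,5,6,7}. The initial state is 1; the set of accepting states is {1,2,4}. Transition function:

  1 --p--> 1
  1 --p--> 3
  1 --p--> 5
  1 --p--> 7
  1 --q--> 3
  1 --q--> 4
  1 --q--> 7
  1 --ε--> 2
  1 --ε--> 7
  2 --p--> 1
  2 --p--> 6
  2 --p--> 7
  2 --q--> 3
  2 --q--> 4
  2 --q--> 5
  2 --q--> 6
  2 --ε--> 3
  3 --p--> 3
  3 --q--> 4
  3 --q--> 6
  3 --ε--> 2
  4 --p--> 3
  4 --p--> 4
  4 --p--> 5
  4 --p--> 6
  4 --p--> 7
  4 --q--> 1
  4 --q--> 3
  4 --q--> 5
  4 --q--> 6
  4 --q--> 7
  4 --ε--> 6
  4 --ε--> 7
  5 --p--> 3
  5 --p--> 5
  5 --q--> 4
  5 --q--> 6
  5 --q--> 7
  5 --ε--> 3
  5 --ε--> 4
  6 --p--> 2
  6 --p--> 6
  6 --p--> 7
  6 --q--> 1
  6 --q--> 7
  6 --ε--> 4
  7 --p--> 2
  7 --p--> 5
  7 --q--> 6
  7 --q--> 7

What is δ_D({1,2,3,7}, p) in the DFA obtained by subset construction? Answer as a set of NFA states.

{1,2,3,4,5,6,7}

δ(1,p) = {1,3,5,7}; δ(2,p) = {1,6,7}; δ(3,p) = {3}; δ(7,p) = {2,5}.
Union: {1,2,3,5,6,7}.
ε-closure gives {1,2,3,4,5,6,7}.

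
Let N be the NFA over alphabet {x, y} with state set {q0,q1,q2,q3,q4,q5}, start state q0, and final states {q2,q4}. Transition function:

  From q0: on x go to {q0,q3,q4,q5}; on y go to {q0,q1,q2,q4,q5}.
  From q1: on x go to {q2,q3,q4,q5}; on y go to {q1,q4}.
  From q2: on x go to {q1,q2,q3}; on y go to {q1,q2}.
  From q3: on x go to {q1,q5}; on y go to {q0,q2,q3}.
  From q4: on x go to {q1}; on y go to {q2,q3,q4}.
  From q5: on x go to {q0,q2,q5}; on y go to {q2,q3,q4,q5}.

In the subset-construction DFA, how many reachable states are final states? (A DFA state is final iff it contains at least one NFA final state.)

3

Start state of the DFA: {q0}.
{q0} --x--> {q0,q3,q4,q5}  [new]
{q0} --y--> {q0,q1,q2,q4,q5}  [new]
{q0,q3,q4,q5} --x--> {q0,q1,q2,q3,q4,q5}  [new]
{q0,q3,q4,q5} --y--> {q0,q1,q2,q3,q4,q5}  [seen]
{q0,q1,q2,q4,q5} --x--> {q0,q1,q2,q3,q4,q5}  [seen]
{q0,q1,q2,q4,q5} --y--> {q0,q1,q2,q3,q4,q5}  [seen]
{q0,q1,q2,q3,q4,q5} --x--> {q0,q1,q2,q3,q4,q5}  [seen]
{q0,q1,q2,q3,q4,q5} --y--> {q0,q1,q2,q3,q4,q5}  [seen]
Reachable DFA states: {q0}, {q0,q3,q4,q5}, {q0,q1,q2,q4,q5}, {q0,q1,q2,q3,q4,q5}.
Accepting DFA states (contain an NFA accepting state): {q0,q3,q4,q5}, {q0,q1,q2,q4,q5}, {q0,q1,q2,q3,q4,q5}.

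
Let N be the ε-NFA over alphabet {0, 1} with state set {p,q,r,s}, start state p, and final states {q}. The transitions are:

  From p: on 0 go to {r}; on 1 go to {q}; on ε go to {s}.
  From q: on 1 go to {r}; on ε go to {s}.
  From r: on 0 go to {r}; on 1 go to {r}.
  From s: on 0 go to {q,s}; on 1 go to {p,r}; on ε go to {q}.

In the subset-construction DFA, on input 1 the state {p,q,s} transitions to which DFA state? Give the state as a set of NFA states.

δ(p,1) = {q}; δ(q,1) = {r}; δ(s,1) = {p,r}.
Union: {p,q,r}.
ε-closure gives {p,q,r,s}.

{p,q,r,s}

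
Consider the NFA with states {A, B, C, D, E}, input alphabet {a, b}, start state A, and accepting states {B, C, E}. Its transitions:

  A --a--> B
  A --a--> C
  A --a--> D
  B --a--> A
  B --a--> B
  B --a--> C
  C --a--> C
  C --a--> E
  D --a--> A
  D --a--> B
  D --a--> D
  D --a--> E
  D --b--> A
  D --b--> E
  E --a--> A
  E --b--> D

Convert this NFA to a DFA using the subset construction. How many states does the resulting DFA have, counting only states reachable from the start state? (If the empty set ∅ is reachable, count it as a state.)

Start state of the DFA: {A}.
{A} --a--> {B, C, D}  [new]
{A} --b--> ∅  [new]
{B, C, D} --a--> {A, B, C, D, E}  [new]
{B, C, D} --b--> {A, E}  [new]
∅ --a--> ∅  [seen]
∅ --b--> ∅  [seen]
{A, B, C, D, E} --a--> {A, B, C, D, E}  [seen]
{A, B, C, D, E} --b--> {A, D, E}  [new]
{A, E} --a--> {A, B, C, D}  [new]
{A, E} --b--> {D}  [new]
{A, D, E} --a--> {A, B, C, D, E}  [seen]
{A, D, E} --b--> {A, D, E}  [seen]
{A, B, C, D} --a--> {A, B, C, D, E}  [seen]
{A, B, C, D} --b--> {A, E}  [seen]
{D} --a--> {A, B, D, E}  [new]
{D} --b--> {A, E}  [seen]
{A, B, D, E} --a--> {A, B, C, D, E}  [seen]
{A, B, D, E} --b--> {A, D, E}  [seen]
Reachable DFA states: {A}, {B, C, D}, ∅, {A, B, C, D, E}, {A, E}, {A, D, E}, {A, B, C, D}, {D}, {A, B, D, E}.

9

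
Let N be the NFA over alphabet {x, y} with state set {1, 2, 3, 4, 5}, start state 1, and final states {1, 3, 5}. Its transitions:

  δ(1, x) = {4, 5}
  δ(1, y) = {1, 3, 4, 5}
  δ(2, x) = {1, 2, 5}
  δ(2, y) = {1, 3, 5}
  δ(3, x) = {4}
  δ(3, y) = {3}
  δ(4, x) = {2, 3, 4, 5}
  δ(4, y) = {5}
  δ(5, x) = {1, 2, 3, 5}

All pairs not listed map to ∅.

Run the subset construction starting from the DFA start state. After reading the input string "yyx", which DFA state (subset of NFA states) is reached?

Start: {1}.
δ(1,y) = {1, 3, 4, 5}.
Union: {1, 3, 4, 5}.
After y: {1, 3, 4, 5}.
δ(1,y) = {1, 3, 4, 5}; δ(3,y) = {3}; δ(4,y) = {5}; δ(5,y) = ∅.
Union: {1, 3, 4, 5}.
After y: {1, 3, 4, 5}.
δ(1,x) = {4, 5}; δ(3,x) = {4}; δ(4,x) = {2, 3, 4, 5}; δ(5,x) = {1, 2, 3, 5}.
Union: {1, 2, 3, 4, 5}.
After x: {1, 2, 3, 4, 5}.

{1, 2, 3, 4, 5}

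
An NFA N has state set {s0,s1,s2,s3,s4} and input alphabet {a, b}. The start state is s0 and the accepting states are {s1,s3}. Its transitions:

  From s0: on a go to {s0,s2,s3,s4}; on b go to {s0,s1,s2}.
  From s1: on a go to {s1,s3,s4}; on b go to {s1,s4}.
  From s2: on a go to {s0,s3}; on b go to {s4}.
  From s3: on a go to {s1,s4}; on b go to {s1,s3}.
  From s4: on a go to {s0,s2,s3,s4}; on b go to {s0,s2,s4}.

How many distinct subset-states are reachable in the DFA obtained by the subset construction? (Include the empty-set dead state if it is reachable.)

5

Start state of the DFA: {s0}.
{s0} --a--> {s0,s2,s3,s4}  [new]
{s0} --b--> {s0,s1,s2}  [new]
{s0,s2,s3,s4} --a--> {s0,s1,s2,s3,s4}  [new]
{s0,s2,s3,s4} --b--> {s0,s1,s2,s3,s4}  [seen]
{s0,s1,s2} --a--> {s0,s1,s2,s3,s4}  [seen]
{s0,s1,s2} --b--> {s0,s1,s2,s4}  [new]
{s0,s1,s2,s3,s4} --a--> {s0,s1,s2,s3,s4}  [seen]
{s0,s1,s2,s3,s4} --b--> {s0,s1,s2,s3,s4}  [seen]
{s0,s1,s2,s4} --a--> {s0,s1,s2,s3,s4}  [seen]
{s0,s1,s2,s4} --b--> {s0,s1,s2,s4}  [seen]
Reachable DFA states: {s0}, {s0,s2,s3,s4}, {s0,s1,s2}, {s0,s1,s2,s3,s4}, {s0,s1,s2,s4}.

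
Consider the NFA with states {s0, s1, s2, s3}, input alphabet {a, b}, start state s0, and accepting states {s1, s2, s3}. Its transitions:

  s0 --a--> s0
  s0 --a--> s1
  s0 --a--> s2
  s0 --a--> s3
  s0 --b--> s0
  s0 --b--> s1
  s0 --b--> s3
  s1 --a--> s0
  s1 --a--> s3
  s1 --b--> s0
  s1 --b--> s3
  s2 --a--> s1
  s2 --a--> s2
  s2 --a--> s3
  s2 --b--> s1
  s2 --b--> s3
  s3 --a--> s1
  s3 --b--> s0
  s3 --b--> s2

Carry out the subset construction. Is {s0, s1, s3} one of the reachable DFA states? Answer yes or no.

yes

Start state of the DFA: {s0}.
{s0} --a--> {s0, s1, s2, s3}  [new]
{s0} --b--> {s0, s1, s3}  [new]
{s0, s1, s2, s3} --a--> {s0, s1, s2, s3}  [seen]
{s0, s1, s2, s3} --b--> {s0, s1, s2, s3}  [seen]
{s0, s1, s3} --a--> {s0, s1, s2, s3}  [seen]
{s0, s1, s3} --b--> {s0, s1, s2, s3}  [seen]
Reachable DFA states: {s0}, {s0, s1, s2, s3}, {s0, s1, s3}.
{s0, s1, s3} is among them.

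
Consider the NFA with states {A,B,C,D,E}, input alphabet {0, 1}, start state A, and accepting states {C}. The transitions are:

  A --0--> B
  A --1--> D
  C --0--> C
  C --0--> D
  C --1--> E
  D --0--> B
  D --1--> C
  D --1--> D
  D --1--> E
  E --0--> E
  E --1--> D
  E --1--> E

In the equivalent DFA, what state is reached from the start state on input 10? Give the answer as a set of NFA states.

Start: {A}.
δ(A,1) = {D}.
Union: {D}.
After 1: {D}.
δ(D,0) = {B}.
Union: {B}.
After 0: {B}.

{B}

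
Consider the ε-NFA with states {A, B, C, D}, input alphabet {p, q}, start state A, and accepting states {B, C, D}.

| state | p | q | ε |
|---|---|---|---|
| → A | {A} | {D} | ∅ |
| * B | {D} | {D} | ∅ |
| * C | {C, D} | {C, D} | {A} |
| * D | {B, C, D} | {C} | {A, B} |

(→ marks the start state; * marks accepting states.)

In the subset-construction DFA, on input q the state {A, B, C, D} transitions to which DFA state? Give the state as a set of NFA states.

δ(A,q) = {D}; δ(B,q) = {D}; δ(C,q) = {C, D}; δ(D,q) = {C}.
Union: {C, D}.
ε-closure gives {A, B, C, D}.

{A, B, C, D}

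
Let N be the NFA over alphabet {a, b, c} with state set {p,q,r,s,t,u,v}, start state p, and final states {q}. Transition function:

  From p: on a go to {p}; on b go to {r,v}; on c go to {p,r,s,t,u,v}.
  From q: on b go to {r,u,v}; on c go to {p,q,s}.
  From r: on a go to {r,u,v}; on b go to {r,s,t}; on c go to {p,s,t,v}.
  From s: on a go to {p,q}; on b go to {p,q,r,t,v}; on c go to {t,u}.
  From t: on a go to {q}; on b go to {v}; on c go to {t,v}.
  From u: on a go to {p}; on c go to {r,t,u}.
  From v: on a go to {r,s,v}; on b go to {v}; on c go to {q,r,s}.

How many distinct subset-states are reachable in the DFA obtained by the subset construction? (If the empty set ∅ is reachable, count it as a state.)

8

Start state of the DFA: {p}.
{p} --a--> {p}  [seen]
{p} --b--> {r,v}  [new]
{p} --c--> {p,r,s,t,u,v}  [new]
{r,v} --a--> {r,s,u,v}  [new]
{r,v} --b--> {r,s,t,v}  [new]
{r,v} --c--> {p,q,r,s,t,v}  [new]
{p,r,s,t,u,v} --a--> {p,q,r,s,u,v}  [new]
{p,r,s,t,u,v} --b--> {p,q,r,s,t,v}  [seen]
{p,r,s,t,u,v} --c--> {p,q,r,s,t,u,v}  [new]
{r,s,u,v} --a--> {p,q,r,s,u,v}  [seen]
{r,s,u,v} --b--> {p,q,r,s,t,v}  [seen]
{r,s,u,v} --c--> {p,q,r,s,t,u,v}  [seen]
{r,s,t,v} --a--> {p,q,r,s,u,v}  [seen]
{r,s,t,v} --b--> {p,q,r,s,t,v}  [seen]
{r,s,t,v} --c--> {p,q,r,s,t,u,v}  [seen]
{p,q,r,s,t,v} --a--> {p,q,r,s,u,v}  [seen]
{p,q,r,s,t,v} --b--> {p,q,r,s,t,u,v}  [seen]
{p,q,r,s,t,v} --c--> {p,q,r,s,t,u,v}  [seen]
{p,q,r,s,u,v} --a--> {p,q,r,s,u,v}  [seen]
{p,q,r,s,u,v} --b--> {p,q,r,s,t,u,v}  [seen]
{p,q,r,s,u,v} --c--> {p,q,r,s,t,u,v}  [seen]
{p,q,r,s,t,u,v} --a--> {p,q,r,s,u,v}  [seen]
{p,q,r,s,t,u,v} --b--> {p,q,r,s,t,u,v}  [seen]
{p,q,r,s,t,u,v} --c--> {p,q,r,s,t,u,v}  [seen]
Reachable DFA states: {p}, {r,v}, {p,r,s,t,u,v}, {r,s,u,v}, {r,s,t,v}, {p,q,r,s,t,v}, {p,q,r,s,u,v}, {p,q,r,s,t,u,v}.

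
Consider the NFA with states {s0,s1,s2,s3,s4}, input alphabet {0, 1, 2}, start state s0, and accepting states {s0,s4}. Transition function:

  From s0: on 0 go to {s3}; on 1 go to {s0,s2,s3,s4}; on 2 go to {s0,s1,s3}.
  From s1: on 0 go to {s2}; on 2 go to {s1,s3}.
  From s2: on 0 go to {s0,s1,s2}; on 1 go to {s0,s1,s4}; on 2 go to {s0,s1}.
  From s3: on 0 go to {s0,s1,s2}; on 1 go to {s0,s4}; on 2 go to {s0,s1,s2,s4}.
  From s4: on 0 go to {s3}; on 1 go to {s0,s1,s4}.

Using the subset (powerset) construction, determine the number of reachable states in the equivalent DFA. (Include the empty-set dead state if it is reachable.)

9

Start state of the DFA: {s0}.
{s0} --0--> {s3}  [new]
{s0} --1--> {s0,s2,s3,s4}  [new]
{s0} --2--> {s0,s1,s3}  [new]
{s3} --0--> {s0,s1,s2}  [new]
{s3} --1--> {s0,s4}  [new]
{s3} --2--> {s0,s1,s2,s4}  [new]
{s0,s2,s3,s4} --0--> {s0,s1,s2,s3}  [new]
{s0,s2,s3,s4} --1--> {s0,s1,s2,s3,s4}  [new]
{s0,s2,s3,s4} --2--> {s0,s1,s2,s3,s4}  [seen]
{s0,s1,s3} --0--> {s0,s1,s2,s3}  [seen]
{s0,s1,s3} --1--> {s0,s2,s3,s4}  [seen]
{s0,s1,s3} --2--> {s0,s1,s2,s3,s4}  [seen]
{s0,s1,s2} --0--> {s0,s1,s2,s3}  [seen]
{s0,s1,s2} --1--> {s0,s1,s2,s3,s4}  [seen]
{s0,s1,s2} --2--> {s0,s1,s3}  [seen]
{s0,s4} --0--> {s3}  [seen]
{s0,s4} --1--> {s0,s1,s2,s3,s4}  [seen]
{s0,s4} --2--> {s0,s1,s3}  [seen]
{s0,s1,s2,s4} --0--> {s0,s1,s2,s3}  [seen]
{s0,s1,s2,s4} --1--> {s0,s1,s2,s3,s4}  [seen]
{s0,s1,s2,s4} --2--> {s0,s1,s3}  [seen]
{s0,s1,s2,s3} --0--> {s0,s1,s2,s3}  [seen]
{s0,s1,s2,s3} --1--> {s0,s1,s2,s3,s4}  [seen]
{s0,s1,s2,s3} --2--> {s0,s1,s2,s3,s4}  [seen]
{s0,s1,s2,s3,s4} --0--> {s0,s1,s2,s3}  [seen]
{s0,s1,s2,s3,s4} --1--> {s0,s1,s2,s3,s4}  [seen]
{s0,s1,s2,s3,s4} --2--> {s0,s1,s2,s3,s4}  [seen]
Reachable DFA states: {s0}, {s3}, {s0,s2,s3,s4}, {s0,s1,s3}, {s0,s1,s2}, {s0,s4}, {s0,s1,s2,s4}, {s0,s1,s2,s3}, {s0,s1,s2,s3,s4}.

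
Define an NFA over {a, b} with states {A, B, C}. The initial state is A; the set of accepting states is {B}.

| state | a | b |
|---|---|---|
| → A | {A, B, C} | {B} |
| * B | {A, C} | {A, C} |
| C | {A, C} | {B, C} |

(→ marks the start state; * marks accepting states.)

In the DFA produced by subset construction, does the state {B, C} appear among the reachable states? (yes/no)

Start state of the DFA: {A}.
{A} --a--> {A, B, C}  [new]
{A} --b--> {B}  [new]
{A, B, C} --a--> {A, B, C}  [seen]
{A, B, C} --b--> {A, B, C}  [seen]
{B} --a--> {A, C}  [new]
{B} --b--> {A, C}  [seen]
{A, C} --a--> {A, B, C}  [seen]
{A, C} --b--> {B, C}  [new]
{B, C} --a--> {A, C}  [seen]
{B, C} --b--> {A, B, C}  [seen]
Reachable DFA states: {A}, {A, B, C}, {B}, {A, C}, {B, C}.
{B, C} is among them.

yes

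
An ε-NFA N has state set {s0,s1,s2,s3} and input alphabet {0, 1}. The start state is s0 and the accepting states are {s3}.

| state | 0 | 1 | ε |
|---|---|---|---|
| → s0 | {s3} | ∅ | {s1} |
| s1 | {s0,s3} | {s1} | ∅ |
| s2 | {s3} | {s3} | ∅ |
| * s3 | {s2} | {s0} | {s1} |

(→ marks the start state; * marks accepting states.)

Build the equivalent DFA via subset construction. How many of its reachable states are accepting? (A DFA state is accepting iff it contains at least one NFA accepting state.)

2

Start state of the DFA: {s0,s1} (ε-closure of the NFA start).
{s0,s1} --0--> {s0,s1,s3}  [new]
{s0,s1} --1--> {s1}  [new]
{s0,s1,s3} --0--> {s0,s1,s2,s3}  [new]
{s0,s1,s3} --1--> {s0,s1}  [seen]
{s1} --0--> {s0,s1,s3}  [seen]
{s1} --1--> {s1}  [seen]
{s0,s1,s2,s3} --0--> {s0,s1,s2,s3}  [seen]
{s0,s1,s2,s3} --1--> {s0,s1,s3}  [seen]
Reachable DFA states: {s0,s1}, {s0,s1,s3}, {s1}, {s0,s1,s2,s3}.
Accepting DFA states (contain an NFA accepting state): {s0,s1,s3}, {s0,s1,s2,s3}.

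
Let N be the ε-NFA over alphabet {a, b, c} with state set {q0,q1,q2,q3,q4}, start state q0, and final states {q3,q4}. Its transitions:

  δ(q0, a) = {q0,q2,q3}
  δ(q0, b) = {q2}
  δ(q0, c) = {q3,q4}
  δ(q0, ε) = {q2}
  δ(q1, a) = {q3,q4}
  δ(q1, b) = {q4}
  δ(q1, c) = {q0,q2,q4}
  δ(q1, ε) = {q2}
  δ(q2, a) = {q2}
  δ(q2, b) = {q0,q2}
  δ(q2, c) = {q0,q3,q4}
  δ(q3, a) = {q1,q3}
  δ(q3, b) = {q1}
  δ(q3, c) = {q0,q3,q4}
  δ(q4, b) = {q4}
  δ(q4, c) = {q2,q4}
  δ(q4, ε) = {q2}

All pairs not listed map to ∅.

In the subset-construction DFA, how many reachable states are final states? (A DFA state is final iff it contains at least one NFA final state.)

6

Start state of the DFA: {q0,q2} (ε-closure of the NFA start).
{q0,q2} --a--> {q0,q2,q3}  [new]
{q0,q2} --b--> {q0,q2}  [seen]
{q0,q2} --c--> {q0,q2,q3,q4}  [new]
{q0,q2,q3} --a--> {q0,q1,q2,q3}  [new]
{q0,q2,q3} --b--> {q0,q1,q2}  [new]
{q0,q2,q3} --c--> {q0,q2,q3,q4}  [seen]
{q0,q2,q3,q4} --a--> {q0,q1,q2,q3}  [seen]
{q0,q2,q3,q4} --b--> {q0,q1,q2,q4}  [new]
{q0,q2,q3,q4} --c--> {q0,q2,q3,q4}  [seen]
{q0,q1,q2,q3} --a--> {q0,q1,q2,q3,q4}  [new]
{q0,q1,q2,q3} --b--> {q0,q1,q2,q4}  [seen]
{q0,q1,q2,q3} --c--> {q0,q2,q3,q4}  [seen]
{q0,q1,q2} --a--> {q0,q2,q3,q4}  [seen]
{q0,q1,q2} --b--> {q0,q2,q4}  [new]
{q0,q1,q2} --c--> {q0,q2,q3,q4}  [seen]
{q0,q1,q2,q4} --a--> {q0,q2,q3,q4}  [seen]
{q0,q1,q2,q4} --b--> {q0,q2,q4}  [seen]
{q0,q1,q2,q4} --c--> {q0,q2,q3,q4}  [seen]
{q0,q1,q2,q3,q4} --a--> {q0,q1,q2,q3,q4}  [seen]
{q0,q1,q2,q3,q4} --b--> {q0,q1,q2,q4}  [seen]
{q0,q1,q2,q3,q4} --c--> {q0,q2,q3,q4}  [seen]
{q0,q2,q4} --a--> {q0,q2,q3}  [seen]
{q0,q2,q4} --b--> {q0,q2,q4}  [seen]
{q0,q2,q4} --c--> {q0,q2,q3,q4}  [seen]
Reachable DFA states: {q0,q2}, {q0,q2,q3}, {q0,q2,q3,q4}, {q0,q1,q2,q3}, {q0,q1,q2}, {q0,q1,q2,q4}, {q0,q1,q2,q3,q4}, {q0,q2,q4}.
Accepting DFA states (contain an NFA accepting state): {q0,q2,q3}, {q0,q2,q3,q4}, {q0,q1,q2,q3}, {q0,q1,q2,q4}, {q0,q1,q2,q3,q4}, {q0,q2,q4}.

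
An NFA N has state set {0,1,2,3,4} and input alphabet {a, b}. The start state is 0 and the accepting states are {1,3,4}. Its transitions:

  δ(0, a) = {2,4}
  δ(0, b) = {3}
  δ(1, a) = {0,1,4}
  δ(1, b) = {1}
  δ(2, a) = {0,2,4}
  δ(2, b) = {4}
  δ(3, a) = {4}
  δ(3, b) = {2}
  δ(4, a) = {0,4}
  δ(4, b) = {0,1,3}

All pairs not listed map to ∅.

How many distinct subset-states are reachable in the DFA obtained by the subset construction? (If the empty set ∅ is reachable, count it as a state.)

Start state of the DFA: {0}.
{0} --a--> {2,4}  [new]
{0} --b--> {3}  [new]
{2,4} --a--> {0,2,4}  [new]
{2,4} --b--> {0,1,3,4}  [new]
{3} --a--> {4}  [new]
{3} --b--> {2}  [new]
{0,2,4} --a--> {0,2,4}  [seen]
{0,2,4} --b--> {0,1,3,4}  [seen]
{0,1,3,4} --a--> {0,1,2,4}  [new]
{0,1,3,4} --b--> {0,1,2,3}  [new]
{4} --a--> {0,4}  [new]
{4} --b--> {0,1,3}  [new]
{2} --a--> {0,2,4}  [seen]
{2} --b--> {4}  [seen]
{0,1,2,4} --a--> {0,1,2,4}  [seen]
{0,1,2,4} --b--> {0,1,3,4}  [seen]
{0,1,2,3} --a--> {0,1,2,4}  [seen]
{0,1,2,3} --b--> {1,2,3,4}  [new]
{0,4} --a--> {0,2,4}  [seen]
{0,4} --b--> {0,1,3}  [seen]
{0,1,3} --a--> {0,1,2,4}  [seen]
{0,1,3} --b--> {1,2,3}  [new]
{1,2,3,4} --a--> {0,1,2,4}  [seen]
{1,2,3,4} --b--> {0,1,2,3,4}  [new]
{1,2,3} --a--> {0,1,2,4}  [seen]
{1,2,3} --b--> {1,2,4}  [new]
{0,1,2,3,4} --a--> {0,1,2,4}  [seen]
{0,1,2,3,4} --b--> {0,1,2,3,4}  [seen]
{1,2,4} --a--> {0,1,2,4}  [seen]
{1,2,4} --b--> {0,1,3,4}  [seen]
Reachable DFA states: {0}, {2,4}, {3}, {0,2,4}, {0,1,3,4}, {4}, {2}, {0,1,2,4}, {0,1,2,3}, {0,4}, {0,1,3}, {1,2,3,4}, {1,2,3}, {0,1,2,3,4}, {1,2,4}.

15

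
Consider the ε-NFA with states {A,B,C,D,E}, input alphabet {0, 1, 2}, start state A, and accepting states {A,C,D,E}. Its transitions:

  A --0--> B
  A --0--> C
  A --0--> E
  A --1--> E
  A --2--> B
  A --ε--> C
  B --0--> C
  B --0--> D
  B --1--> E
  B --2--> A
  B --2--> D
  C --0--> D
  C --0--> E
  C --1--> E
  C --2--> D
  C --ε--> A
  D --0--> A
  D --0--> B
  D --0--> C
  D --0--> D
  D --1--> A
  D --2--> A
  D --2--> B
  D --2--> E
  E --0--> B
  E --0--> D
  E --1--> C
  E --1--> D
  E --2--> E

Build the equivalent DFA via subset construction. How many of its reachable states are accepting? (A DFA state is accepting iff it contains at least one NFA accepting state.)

9

Start state of the DFA: {A,C} (ε-closure of the NFA start).
{A,C} --0--> {A,B,C,D,E}  [new]
{A,C} --1--> {E}  [new]
{A,C} --2--> {B,D}  [new]
{A,B,C,D,E} --0--> {A,B,C,D,E}  [seen]
{A,B,C,D,E} --1--> {A,C,D,E}  [new]
{A,B,C,D,E} --2--> {A,B,C,D,E}  [seen]
{E} --0--> {B,D}  [seen]
{E} --1--> {A,C,D}  [new]
{E} --2--> {E}  [seen]
{B,D} --0--> {A,B,C,D}  [new]
{B,D} --1--> {A,C,E}  [new]
{B,D} --2--> {A,B,C,D,E}  [seen]
{A,C,D,E} --0--> {A,B,C,D,E}  [seen]
{A,C,D,E} --1--> {A,C,D,E}  [seen]
{A,C,D,E} --2--> {A,B,C,D,E}  [seen]
{A,C,D} --0--> {A,B,C,D,E}  [seen]
{A,C,D} --1--> {A,C,E}  [seen]
{A,C,D} --2--> {A,B,C,D,E}  [seen]
{A,B,C,D} --0--> {A,B,C,D,E}  [seen]
{A,B,C,D} --1--> {A,C,E}  [seen]
{A,B,C,D} --2--> {A,B,C,D,E}  [seen]
{A,C,E} --0--> {A,B,C,D,E}  [seen]
{A,C,E} --1--> {A,C,D,E}  [seen]
{A,C,E} --2--> {B,D,E}  [new]
{B,D,E} --0--> {A,B,C,D}  [seen]
{B,D,E} --1--> {A,C,D,E}  [seen]
{B,D,E} --2--> {A,B,C,D,E}  [seen]
Reachable DFA states: {A,C}, {A,B,C,D,E}, {E}, {B,D}, {A,C,D,E}, {A,C,D}, {A,B,C,D}, {A,C,E}, {B,D,E}.
Accepting DFA states (contain an NFA accepting state): {A,C}, {A,B,C,D,E}, {E}, {B,D}, {A,C,D,E}, {A,C,D}, {A,B,C,D}, {A,C,E}, {B,D,E}.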